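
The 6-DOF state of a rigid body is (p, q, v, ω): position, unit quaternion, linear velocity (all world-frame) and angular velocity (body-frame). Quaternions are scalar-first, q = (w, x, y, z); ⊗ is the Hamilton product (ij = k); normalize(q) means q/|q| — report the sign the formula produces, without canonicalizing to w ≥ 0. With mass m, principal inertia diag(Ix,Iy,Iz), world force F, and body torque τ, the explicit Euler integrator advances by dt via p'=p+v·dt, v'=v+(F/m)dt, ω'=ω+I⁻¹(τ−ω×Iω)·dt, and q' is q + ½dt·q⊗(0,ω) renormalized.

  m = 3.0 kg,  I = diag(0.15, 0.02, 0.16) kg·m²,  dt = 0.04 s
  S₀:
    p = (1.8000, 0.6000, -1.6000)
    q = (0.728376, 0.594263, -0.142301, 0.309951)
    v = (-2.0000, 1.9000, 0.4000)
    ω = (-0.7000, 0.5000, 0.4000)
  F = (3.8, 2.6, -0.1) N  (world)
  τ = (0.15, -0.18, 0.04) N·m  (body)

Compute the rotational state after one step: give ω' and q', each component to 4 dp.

(τ − ω×Iω)/I = (0.8133, -9.1400, -0.0344)
ω + α·dt = (-0.6675, 0.1344, 0.3986)
q⊗(0,ω) = (0.3631542, -0.7217591, -0.0904829, 0.4888712)
q + ½dt·q⊗(0,ω), renormalized = (0.7355, 0.5797, -0.1441, 0.3197)

ω' = (-0.6675, 0.1344, 0.3986)
q' = (0.7355, 0.5797, -0.1441, 0.3197)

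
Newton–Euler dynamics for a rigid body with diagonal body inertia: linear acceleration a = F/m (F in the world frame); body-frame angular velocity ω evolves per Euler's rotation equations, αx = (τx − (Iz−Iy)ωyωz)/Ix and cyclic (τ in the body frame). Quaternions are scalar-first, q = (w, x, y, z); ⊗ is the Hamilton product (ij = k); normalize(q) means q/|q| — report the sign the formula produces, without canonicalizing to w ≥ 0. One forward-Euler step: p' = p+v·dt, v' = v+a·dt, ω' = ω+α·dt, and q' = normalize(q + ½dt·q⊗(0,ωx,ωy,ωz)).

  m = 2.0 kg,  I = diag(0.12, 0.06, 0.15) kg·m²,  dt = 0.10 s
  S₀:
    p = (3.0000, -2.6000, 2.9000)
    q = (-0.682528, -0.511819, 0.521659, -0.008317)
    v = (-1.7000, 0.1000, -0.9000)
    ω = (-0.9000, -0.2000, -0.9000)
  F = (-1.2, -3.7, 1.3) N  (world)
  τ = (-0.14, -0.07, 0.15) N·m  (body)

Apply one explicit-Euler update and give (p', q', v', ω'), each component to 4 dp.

p' = (2.8300, -2.5900, 2.8100)
q' = (-0.6993, -0.5036, 0.5048, 0.0509)
v' = (-1.7600, -0.0850, -0.8350)
ω' = (-1.0302, -0.2762, -0.7928)

p + v·dt = (2.8300, -2.5900, 2.8100)
v + (F/m)dt = (-1.7600, -0.0850, -0.8350)
angular accel α = (-1.3017, -0.7617, 1.0720)
ω + α·dt = (-1.0302, -0.2762, -0.7928)
2q̇ = q⊗(0,ω) = (-0.3637906, 0.1431187, -0.3166462, 1.1861321)
q' = normalize(q + ½dt·q⊗(0,ω)) = (-0.6993, -0.5036, 0.5048, 0.0509)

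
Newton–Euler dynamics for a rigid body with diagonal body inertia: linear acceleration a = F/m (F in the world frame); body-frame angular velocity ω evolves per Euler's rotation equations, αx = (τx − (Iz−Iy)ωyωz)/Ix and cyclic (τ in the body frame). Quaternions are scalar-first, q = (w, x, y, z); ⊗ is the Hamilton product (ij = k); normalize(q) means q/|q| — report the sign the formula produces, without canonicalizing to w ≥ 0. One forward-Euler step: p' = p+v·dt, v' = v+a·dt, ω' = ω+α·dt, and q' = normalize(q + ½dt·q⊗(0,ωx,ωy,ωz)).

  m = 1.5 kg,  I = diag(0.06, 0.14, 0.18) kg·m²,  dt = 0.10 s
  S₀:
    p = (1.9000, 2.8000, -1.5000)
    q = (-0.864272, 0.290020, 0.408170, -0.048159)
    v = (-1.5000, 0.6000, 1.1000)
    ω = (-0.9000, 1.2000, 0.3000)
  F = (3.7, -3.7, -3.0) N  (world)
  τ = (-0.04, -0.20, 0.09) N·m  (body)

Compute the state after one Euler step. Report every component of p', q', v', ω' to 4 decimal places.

p' = (1.7500, 2.8600, -1.3900)
q' = (-0.8724, 0.3369, 0.3531, -0.0253)
v' = (-1.2533, 0.3533, 0.9000)
ω' = (-0.9907, 1.0340, 0.3980)

new position p' = (1.7500, 2.8600, -1.3900)
v' = v + a·dt = (-1.2533, 0.3533, 0.9000)
precession coupling ω×(Iω) = (0.0144, 0.0324, -0.0864)
(τ − ω×Iω)/I = (-0.9067, -1.6600, 0.9800)
new body rate ω' = (-0.9907, 1.0340, 0.3980)
q⊗(0,ω) = (-0.2143383, 0.9580866, -1.0807893, 0.4560954)
q' = normalize(q + ½dt·q⊗(0,ω)) = (-0.8724, 0.3369, 0.3531, -0.0253)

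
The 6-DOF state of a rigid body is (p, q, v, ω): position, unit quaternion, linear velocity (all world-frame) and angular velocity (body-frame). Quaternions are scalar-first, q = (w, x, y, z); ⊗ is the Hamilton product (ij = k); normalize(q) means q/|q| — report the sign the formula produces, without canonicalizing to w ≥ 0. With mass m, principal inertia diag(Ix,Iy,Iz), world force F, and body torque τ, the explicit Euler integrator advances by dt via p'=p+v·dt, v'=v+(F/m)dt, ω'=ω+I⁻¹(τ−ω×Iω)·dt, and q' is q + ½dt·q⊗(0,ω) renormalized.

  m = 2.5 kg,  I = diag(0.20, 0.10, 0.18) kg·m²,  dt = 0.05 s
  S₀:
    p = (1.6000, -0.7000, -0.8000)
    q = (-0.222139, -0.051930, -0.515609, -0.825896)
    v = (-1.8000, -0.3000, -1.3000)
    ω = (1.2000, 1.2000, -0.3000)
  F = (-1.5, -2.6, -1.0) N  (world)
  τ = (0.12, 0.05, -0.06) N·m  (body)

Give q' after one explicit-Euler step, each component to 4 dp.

Hamilton product q⊗(0,ω) = (0.4332780, 0.8791911, -1.2732210, 0.6230565)
updated quaternion q' = (-0.2111, -0.0299, -0.5469, -0.8096)

q' = (-0.2111, -0.0299, -0.5469, -0.8096)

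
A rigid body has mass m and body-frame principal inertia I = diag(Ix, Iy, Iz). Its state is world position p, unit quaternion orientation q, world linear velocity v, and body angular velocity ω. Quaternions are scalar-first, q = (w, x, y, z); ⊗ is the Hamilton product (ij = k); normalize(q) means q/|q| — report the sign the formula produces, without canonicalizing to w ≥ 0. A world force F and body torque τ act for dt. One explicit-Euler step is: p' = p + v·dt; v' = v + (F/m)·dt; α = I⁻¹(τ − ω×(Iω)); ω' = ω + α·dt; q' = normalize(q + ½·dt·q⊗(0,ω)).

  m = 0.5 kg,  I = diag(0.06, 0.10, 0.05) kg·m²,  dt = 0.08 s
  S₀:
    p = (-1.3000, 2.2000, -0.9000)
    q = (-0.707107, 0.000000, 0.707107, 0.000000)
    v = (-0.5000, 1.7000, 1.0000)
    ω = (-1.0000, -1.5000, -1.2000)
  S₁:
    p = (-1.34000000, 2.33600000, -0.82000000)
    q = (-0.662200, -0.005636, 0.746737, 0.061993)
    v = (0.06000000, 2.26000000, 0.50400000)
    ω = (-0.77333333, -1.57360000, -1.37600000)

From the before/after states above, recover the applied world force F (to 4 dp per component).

velocity change Δv = (0.56000000, 0.56000000, -0.49600000)
F = m·Δv/dt = (3.5000, 3.5000, -3.1000)

F = (3.5000, 3.5000, -3.1000)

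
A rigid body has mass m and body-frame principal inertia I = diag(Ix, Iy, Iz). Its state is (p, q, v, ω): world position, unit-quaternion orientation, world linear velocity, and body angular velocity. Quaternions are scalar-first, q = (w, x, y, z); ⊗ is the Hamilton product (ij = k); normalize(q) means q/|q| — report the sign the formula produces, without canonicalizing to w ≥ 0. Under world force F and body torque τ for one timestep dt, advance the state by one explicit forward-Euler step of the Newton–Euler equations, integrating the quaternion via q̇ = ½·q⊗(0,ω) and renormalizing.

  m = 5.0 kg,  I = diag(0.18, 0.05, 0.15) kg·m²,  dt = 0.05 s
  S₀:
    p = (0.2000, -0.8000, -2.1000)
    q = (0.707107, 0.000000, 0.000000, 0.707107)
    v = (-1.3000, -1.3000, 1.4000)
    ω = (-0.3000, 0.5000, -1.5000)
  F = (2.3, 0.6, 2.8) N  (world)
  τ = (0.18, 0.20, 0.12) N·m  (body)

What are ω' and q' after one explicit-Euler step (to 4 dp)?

precession coupling ω×(Iω) = (-0.0750, 0.0135, 0.0195)
α = I⁻¹(τ − ω×Iω) = (1.4167, 3.7300, 0.6700)
ω + α·dt = (-0.2292, 0.6865, -1.4665)
2q̇ = q⊗(0,ω) = (1.0606605, -0.5656856, 0.1414214, -1.0606605)
q' = normalize(q + ½dt·q⊗(0,ω)) = (0.7330, -0.0141, 0.0035, 0.6800)

ω' = (-0.2292, 0.6865, -1.4665)
q' = (0.7330, -0.0141, 0.0035, 0.6800)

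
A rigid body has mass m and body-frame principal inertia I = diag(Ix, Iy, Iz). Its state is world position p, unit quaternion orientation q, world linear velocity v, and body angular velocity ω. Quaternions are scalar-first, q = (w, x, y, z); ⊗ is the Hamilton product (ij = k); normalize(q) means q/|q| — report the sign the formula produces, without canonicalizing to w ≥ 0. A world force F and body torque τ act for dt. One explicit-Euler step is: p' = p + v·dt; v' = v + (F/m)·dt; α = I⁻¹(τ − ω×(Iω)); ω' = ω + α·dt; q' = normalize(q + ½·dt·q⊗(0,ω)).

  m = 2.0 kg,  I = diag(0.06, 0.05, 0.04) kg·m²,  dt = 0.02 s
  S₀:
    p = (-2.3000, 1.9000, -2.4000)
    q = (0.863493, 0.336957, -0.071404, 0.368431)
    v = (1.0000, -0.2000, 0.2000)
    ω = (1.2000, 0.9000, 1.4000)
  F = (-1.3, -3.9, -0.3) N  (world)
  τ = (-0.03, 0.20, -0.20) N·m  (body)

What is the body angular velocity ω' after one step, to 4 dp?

ω' = (1.1942, 0.9666, 1.3054)

α = I⁻¹(τ − ω×Iω) = (-0.2900, 3.3280, -4.7300)
ω' = ω + α·dt = (1.1942, 0.9666, 1.3054)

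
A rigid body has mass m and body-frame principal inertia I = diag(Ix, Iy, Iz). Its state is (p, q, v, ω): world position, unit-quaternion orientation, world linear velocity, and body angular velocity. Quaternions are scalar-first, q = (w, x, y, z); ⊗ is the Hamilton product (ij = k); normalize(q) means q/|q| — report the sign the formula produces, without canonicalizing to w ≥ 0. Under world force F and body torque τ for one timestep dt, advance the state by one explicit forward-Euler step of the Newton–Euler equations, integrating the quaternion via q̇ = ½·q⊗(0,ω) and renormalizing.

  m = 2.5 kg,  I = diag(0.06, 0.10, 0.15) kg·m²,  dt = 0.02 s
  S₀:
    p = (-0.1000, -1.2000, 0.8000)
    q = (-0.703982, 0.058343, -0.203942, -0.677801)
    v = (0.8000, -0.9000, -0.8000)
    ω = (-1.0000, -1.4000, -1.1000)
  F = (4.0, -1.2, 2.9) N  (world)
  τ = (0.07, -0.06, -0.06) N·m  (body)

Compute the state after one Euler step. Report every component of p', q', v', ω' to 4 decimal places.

p' = (-0.0840, -1.2180, 0.7840)
q' = (-0.7136, 0.0581, -0.1866, -0.6728)
v' = (0.8320, -0.9096, -0.7768)
ω' = (-1.0023, -1.3922, -1.1155)

new position p' = (-0.0840, -1.2180, 0.7840)
v + (F/m)dt = (0.8320, -0.9096, -0.7768)
ω×(Iω) gyroscopic = (0.0770, -0.0990, 0.0560)
(τ − ω×Iω)/I = (-0.1167, 0.3900, -0.7733)
ω' = ω + α·dt = (-1.0023, -1.3922, -1.1155)
2q̇ = q⊗(0,ω) = (-0.9727569, -0.0206032, 1.7275531, 0.4887580)
q + ½dt·q⊗(0,ω), renormalized = (-0.7136, 0.0581, -0.1866, -0.6728)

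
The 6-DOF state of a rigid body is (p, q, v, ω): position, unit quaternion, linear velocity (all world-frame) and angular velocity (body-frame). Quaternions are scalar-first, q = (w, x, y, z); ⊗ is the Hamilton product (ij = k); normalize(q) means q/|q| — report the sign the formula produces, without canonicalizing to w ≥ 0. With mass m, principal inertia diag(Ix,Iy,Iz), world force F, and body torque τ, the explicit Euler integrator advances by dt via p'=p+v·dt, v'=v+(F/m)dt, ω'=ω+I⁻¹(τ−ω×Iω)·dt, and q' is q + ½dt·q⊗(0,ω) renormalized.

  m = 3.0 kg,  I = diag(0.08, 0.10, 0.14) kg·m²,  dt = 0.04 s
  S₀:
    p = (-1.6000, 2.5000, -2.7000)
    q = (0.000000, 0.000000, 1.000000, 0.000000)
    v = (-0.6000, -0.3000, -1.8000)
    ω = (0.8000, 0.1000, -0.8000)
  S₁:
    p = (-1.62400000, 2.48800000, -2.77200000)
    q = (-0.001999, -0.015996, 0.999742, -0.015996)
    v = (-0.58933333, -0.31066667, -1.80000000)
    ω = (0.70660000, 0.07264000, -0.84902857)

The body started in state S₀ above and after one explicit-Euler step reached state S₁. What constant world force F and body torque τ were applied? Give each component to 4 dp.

velocity change Δv = (0.01066667, -0.01066667, 0.00000000)
m·(v₁−v₀)/dt = (0.8000, -0.8000, 0.0000)
ω₁ − ω₀ = (-0.09340000, -0.02736000, -0.04902857)
τ = I·(Δω/dt) + ω₀×(Iω₀) = (-0.1900, -0.0300, -0.1700)

F = (0.8000, -0.8000, 0.0000)
τ = (-0.1900, -0.0300, -0.1700)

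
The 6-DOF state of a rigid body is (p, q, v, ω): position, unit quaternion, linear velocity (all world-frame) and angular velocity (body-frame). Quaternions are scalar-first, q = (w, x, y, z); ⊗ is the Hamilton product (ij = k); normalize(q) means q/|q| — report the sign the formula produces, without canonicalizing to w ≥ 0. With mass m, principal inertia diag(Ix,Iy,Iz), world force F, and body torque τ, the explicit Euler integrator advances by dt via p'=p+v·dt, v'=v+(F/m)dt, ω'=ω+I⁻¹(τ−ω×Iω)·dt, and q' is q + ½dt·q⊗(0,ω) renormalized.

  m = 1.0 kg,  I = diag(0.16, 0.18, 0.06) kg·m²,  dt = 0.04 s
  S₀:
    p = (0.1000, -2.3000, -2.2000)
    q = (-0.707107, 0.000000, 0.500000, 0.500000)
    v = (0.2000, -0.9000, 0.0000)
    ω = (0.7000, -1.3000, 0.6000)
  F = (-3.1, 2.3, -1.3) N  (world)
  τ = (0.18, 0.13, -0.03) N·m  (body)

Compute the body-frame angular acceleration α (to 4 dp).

gyro term ω×Iω = (0.0936, 0.0420, -0.0182)
angular accel α = (0.5400, 0.4889, -0.1967)

α = (0.5400, 0.4889, -0.1967)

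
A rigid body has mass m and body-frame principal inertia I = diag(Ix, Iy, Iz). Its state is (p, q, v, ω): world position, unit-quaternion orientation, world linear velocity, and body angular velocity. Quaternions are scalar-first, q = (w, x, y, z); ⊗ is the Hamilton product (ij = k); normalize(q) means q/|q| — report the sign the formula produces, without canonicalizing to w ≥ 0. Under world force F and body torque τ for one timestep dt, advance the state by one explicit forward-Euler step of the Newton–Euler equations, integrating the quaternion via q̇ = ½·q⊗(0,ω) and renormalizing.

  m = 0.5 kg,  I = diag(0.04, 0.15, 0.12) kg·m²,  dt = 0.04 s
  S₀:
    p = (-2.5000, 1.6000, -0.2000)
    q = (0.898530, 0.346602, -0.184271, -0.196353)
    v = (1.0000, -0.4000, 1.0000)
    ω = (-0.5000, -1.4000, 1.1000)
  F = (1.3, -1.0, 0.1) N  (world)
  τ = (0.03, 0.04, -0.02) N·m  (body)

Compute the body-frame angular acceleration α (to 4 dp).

α = (-0.4050, -0.0267, -0.8083)

precession coupling ω×(Iω) = (0.0462, 0.0440, 0.0770)
α = I⁻¹(τ − ω×Iω) = (-0.4050, -0.0267, -0.8083)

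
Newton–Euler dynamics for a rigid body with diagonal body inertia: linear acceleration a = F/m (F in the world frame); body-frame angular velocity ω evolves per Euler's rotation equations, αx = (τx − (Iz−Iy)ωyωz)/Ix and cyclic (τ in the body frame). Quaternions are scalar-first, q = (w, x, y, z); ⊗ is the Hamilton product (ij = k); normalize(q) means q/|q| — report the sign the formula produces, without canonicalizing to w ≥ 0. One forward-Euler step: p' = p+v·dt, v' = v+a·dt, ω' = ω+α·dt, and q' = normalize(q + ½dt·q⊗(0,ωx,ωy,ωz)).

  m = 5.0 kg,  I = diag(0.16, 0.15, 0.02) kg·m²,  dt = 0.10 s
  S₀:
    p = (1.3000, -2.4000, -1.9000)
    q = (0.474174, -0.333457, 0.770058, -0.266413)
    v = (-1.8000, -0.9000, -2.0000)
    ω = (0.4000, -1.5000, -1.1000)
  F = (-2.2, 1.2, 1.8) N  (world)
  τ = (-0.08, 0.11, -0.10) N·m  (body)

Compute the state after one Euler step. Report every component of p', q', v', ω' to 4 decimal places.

p' = (1.1200, -2.4900, -2.1000)
q' = (0.5216, -0.3846, 0.7076, -0.2816)
v' = (-1.8440, -0.8760, -1.9640)
ω' = (0.4841, -1.3856, -1.6300)

angular accel α = (0.8406, 1.1440, -5.3000)
ω' = ω + α·dt = (0.4841, -1.3856, -1.6300)
q⊗(0,ω) = (0.9954155, -1.0570137, -1.1846289, -0.3294291)
updated quaternion q' = (0.5216, -0.3846, 0.7076, -0.2816)
linear accel F/m = (-0.4400, 0.2400, 0.3600)
p' = p + v·dt = (1.1200, -2.4900, -2.1000)
new velocity v' = (-1.8440, -0.8760, -1.9640)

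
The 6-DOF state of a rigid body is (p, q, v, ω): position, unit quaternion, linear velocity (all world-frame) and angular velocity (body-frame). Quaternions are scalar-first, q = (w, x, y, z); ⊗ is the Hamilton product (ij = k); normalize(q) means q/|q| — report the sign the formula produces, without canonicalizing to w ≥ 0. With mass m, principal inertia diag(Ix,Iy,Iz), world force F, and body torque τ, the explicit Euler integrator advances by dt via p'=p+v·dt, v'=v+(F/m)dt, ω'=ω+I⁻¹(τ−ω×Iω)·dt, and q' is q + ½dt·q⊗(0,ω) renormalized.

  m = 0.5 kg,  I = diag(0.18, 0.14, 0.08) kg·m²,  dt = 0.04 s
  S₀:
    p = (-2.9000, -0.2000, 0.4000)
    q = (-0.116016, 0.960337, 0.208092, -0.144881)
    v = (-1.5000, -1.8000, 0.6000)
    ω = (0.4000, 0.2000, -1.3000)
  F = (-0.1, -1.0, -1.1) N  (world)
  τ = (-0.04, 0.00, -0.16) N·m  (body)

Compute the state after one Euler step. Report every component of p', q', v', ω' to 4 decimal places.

p' = (-2.9600, -0.2720, 0.4240)
q' = (-0.1282, 0.9542, 0.2314, -0.1396)
v' = (-1.5080, -1.8800, 0.5120)
ω' = (0.3876, 0.2149, -1.3784)

angular accel α = (-0.3089, 0.3714, -1.9600)
ω' = ω + α·dt = (0.3876, 0.2149, -1.3784)
Hamilton product q⊗(0,ω) = (-0.6140985, -0.2879498, 1.1672825, 0.2596514)
q' = normalize(q + ½dt·q⊗(0,ω)) = (-0.1282, 0.9542, 0.2314, -0.1396)
a = (-0.2000, -2.0000, -2.2000)
p' = p + v·dt = (-2.9600, -0.2720, 0.4240)
new velocity v' = (-1.5080, -1.8800, 0.5120)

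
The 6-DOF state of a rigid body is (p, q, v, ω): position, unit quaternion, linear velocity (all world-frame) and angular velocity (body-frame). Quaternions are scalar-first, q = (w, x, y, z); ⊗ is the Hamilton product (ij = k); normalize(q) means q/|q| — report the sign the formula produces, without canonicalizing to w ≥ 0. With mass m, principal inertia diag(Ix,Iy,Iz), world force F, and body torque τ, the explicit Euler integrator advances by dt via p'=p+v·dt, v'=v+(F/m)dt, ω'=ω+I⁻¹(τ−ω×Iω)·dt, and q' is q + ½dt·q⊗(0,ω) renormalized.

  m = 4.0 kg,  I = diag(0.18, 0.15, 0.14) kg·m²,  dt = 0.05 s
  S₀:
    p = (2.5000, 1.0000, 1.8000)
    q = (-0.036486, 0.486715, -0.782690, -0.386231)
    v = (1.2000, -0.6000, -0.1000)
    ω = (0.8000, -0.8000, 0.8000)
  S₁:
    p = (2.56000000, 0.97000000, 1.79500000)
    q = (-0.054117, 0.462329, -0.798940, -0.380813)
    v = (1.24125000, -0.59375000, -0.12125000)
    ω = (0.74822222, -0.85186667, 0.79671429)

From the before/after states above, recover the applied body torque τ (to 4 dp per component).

rate change Δω = (-0.05177778, -0.05186667, -0.00328571)
gyro term ω₀×Iω₀ = (0.0064, 0.0256, 0.0192)
I·α + gyro = (-0.1800, -0.1300, 0.0100)

τ = (-0.1800, -0.1300, 0.0100)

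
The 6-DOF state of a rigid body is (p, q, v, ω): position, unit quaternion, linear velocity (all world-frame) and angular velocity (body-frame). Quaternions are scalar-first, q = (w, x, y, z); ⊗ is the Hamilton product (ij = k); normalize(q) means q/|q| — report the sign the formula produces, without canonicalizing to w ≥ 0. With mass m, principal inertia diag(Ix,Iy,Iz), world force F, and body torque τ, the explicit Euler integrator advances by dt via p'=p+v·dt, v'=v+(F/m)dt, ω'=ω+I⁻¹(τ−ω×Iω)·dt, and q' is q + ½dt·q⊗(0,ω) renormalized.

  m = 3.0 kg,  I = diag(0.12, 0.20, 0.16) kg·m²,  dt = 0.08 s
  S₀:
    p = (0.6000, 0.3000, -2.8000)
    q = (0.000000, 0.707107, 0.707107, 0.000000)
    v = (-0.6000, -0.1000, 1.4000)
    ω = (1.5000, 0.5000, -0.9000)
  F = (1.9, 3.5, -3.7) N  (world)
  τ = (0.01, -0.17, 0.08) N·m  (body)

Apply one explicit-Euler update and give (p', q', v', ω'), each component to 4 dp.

p' = (0.5520, 0.2920, -2.6880)
q' = (-0.0564, 0.6799, 0.7306, -0.0282)
v' = (-0.5493, -0.0067, 1.3013)
ω' = (1.4947, 0.4104, -0.8900)

gyro term ω×Iω = (0.0180, 0.0540, 0.0600)
angular accel α = (-0.0667, -1.1200, 0.1250)
ω + α·dt = (1.4947, 0.4104, -0.8900)
Hamilton product q⊗(0,ω) = (-1.4142140, -0.6363963, 0.6363963, -0.7071070)
q + ½dt·q⊗(0,ω), renormalized = (-0.0564, 0.6799, 0.7306, -0.0282)
linear accel F/m = (0.6333, 1.1667, -1.2333)
new position p' = (0.5520, 0.2920, -2.6880)
new velocity v' = (-0.5493, -0.0067, 1.3013)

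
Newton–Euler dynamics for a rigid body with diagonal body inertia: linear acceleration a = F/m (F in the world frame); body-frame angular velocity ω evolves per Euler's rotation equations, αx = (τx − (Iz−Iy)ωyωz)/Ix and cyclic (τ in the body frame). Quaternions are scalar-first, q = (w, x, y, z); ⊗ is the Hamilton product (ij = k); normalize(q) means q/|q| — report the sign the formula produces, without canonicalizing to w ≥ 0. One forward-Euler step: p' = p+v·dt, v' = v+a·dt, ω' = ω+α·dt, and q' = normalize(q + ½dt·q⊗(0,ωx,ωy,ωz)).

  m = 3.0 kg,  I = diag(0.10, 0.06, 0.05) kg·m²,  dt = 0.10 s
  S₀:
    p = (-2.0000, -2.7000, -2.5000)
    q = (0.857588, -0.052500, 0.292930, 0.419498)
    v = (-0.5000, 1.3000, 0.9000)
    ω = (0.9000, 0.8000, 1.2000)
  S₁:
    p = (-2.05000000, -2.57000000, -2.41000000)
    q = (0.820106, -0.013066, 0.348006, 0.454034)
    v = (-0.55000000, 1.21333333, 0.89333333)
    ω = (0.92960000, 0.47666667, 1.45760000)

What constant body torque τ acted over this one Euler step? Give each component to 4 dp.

τ = (0.0200, -0.1400, 0.1000)

rate change Δω = (0.02960000, -0.32333333, 0.25760000)
applied torque τ = (0.0200, -0.1400, 0.1000)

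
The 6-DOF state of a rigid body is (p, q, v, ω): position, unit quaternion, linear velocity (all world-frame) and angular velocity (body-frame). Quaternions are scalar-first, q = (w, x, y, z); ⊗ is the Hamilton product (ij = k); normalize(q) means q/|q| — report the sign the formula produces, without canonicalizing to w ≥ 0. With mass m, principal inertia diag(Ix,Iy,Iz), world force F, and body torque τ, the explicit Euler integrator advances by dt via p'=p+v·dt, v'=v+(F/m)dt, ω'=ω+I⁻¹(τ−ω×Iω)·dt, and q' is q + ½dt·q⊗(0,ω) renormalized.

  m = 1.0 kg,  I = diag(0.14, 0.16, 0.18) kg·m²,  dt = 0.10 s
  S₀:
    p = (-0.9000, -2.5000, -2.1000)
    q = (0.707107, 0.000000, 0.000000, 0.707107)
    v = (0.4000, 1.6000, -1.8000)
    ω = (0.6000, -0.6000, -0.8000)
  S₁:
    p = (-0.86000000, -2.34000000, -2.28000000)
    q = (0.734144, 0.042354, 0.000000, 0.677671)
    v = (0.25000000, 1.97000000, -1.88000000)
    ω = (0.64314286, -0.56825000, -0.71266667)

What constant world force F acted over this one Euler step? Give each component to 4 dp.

F = (-1.5000, 3.7000, -0.8000)

v₁ − v₀ = (-0.15000000, 0.37000000, -0.08000000)
applied force F = (-1.5000, 3.7000, -0.8000)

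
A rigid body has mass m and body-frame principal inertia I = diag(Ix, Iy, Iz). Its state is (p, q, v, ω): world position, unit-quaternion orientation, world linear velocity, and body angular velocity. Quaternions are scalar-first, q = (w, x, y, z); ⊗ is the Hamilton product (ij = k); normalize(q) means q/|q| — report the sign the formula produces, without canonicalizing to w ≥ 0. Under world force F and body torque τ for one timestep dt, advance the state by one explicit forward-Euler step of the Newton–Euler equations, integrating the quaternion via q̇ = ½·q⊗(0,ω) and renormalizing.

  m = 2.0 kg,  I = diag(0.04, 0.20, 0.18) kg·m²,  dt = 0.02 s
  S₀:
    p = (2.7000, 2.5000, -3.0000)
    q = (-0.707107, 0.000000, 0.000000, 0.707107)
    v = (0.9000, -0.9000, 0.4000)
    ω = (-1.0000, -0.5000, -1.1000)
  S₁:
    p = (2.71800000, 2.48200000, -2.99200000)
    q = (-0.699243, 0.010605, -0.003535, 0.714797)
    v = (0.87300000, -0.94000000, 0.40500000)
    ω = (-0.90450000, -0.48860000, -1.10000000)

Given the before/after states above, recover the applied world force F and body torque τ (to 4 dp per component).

F = (-2.7000, -4.0000, 0.5000)
τ = (0.1800, -0.0400, 0.0800)

Δω = ω₁−ω₀ = (0.09550000, 0.01140000, 0.00000000)
applied torque τ = (0.1800, -0.0400, 0.0800)
v₁ − v₀ = (-0.02700000, -0.04000000, 0.00500000)
m·(v₁−v₀)/dt = (-2.7000, -4.0000, 0.5000)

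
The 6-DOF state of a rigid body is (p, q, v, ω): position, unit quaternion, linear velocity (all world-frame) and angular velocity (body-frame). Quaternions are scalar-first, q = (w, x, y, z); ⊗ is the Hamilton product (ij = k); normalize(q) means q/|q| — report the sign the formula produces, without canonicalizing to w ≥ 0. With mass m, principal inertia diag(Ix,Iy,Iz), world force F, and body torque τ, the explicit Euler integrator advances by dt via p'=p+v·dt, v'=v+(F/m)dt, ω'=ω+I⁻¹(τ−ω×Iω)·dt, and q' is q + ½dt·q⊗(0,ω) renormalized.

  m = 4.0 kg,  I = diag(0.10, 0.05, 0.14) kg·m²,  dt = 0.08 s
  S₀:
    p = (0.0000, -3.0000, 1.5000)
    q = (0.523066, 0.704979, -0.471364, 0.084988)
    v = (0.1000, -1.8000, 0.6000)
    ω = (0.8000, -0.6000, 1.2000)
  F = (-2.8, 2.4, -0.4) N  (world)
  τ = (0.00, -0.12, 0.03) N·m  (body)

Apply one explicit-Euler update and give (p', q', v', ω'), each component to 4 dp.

p' = (0.0080, -3.1440, 1.5480)
q' = (0.4842, 0.6998, -0.5140, 0.1080)
v' = (0.0440, -1.7520, 0.5920)
ω' = (0.8518, -0.7306, 1.2034)

precession coupling ω×(Iω) = (-0.0648, -0.0384, 0.0240)
α = I⁻¹(τ − ω×Iω) = (0.6480, -1.6320, 0.0429)
ω + α·dt = (0.8518, -0.7306, 1.2034)
2q̇ = q⊗(0,ω) = (-0.9487872, -0.0961912, -1.0918240, 0.5817830)
q' = normalize(q + ½dt·q⊗(0,ω)) = (0.4842, 0.6998, -0.5140, 0.1080)
a = (-0.7000, 0.6000, -0.1000)
p + v·dt = (0.0080, -3.1440, 1.5480)
new velocity v' = (0.0440, -1.7520, 0.5920)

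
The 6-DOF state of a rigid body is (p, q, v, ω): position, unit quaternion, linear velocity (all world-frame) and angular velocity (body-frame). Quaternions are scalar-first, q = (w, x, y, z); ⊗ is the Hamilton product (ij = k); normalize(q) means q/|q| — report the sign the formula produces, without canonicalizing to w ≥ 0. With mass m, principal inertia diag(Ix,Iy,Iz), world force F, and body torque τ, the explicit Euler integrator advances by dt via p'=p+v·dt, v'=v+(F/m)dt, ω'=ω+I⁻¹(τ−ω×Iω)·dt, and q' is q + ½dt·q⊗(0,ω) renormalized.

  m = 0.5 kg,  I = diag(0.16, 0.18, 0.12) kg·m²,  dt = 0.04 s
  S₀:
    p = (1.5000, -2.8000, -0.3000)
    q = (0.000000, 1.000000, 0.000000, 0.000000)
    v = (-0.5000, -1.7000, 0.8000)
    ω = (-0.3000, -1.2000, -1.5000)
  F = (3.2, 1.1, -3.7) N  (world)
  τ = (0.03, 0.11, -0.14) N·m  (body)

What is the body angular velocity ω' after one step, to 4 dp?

ω×(Iω) gyroscopic = (-0.1080, 0.0180, 0.0072)
(τ − ω×Iω)/I = (0.8625, 0.5111, -1.2267)
ω' = ω + α·dt = (-0.2655, -1.1796, -1.5491)

ω' = (-0.2655, -1.1796, -1.5491)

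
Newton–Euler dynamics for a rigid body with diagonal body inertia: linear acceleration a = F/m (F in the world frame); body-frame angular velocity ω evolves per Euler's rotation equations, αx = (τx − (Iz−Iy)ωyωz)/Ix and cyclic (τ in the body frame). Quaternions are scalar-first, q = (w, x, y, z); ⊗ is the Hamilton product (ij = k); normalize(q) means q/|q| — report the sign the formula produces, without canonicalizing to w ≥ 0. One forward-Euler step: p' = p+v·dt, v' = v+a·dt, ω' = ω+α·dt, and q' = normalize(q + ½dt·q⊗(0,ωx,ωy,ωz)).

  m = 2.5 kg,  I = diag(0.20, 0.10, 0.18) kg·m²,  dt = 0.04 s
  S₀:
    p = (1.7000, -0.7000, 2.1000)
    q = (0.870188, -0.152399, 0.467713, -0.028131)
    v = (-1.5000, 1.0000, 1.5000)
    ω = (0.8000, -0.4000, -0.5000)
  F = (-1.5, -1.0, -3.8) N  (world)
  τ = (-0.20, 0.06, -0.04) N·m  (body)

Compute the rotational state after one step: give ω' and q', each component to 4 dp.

ω' = (0.7568, -0.3728, -0.5160)
q' = (0.8759, -0.1433, 0.4587, -0.0431)

precession coupling ω×(Iω) = (0.0160, -0.0080, 0.0320)
angular accel α = (-1.0800, 0.6800, -0.4000)
ω' = ω + α·dt = (0.7568, -0.3728, -0.5160)
2q̇ = q⊗(0,ω) = (0.2949389, 0.4510415, -0.4467795, -0.7483048)
q + ½dt·q⊗(0,ω), renormalized = (0.8759, -0.1433, 0.4587, -0.0431)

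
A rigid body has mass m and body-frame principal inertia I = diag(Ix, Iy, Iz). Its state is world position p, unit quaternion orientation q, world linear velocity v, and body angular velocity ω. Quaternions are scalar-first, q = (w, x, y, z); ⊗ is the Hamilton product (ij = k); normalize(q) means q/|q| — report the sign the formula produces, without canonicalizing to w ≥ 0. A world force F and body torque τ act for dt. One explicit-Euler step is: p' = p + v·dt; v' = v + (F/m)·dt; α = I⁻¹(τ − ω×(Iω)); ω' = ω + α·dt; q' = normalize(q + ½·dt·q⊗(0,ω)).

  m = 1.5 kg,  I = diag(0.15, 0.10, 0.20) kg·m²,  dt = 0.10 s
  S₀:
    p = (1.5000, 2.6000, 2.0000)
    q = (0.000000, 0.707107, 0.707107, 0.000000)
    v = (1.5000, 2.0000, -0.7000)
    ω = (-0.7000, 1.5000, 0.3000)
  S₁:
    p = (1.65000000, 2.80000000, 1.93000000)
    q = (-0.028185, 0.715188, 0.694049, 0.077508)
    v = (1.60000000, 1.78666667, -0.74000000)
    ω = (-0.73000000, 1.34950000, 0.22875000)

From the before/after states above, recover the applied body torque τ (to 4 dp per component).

τ = (0.0000, -0.1400, -0.0900)

rate change Δω = (-0.03000000, -0.15050000, -0.07125000)
I·α + gyro = (0.0000, -0.1400, -0.0900)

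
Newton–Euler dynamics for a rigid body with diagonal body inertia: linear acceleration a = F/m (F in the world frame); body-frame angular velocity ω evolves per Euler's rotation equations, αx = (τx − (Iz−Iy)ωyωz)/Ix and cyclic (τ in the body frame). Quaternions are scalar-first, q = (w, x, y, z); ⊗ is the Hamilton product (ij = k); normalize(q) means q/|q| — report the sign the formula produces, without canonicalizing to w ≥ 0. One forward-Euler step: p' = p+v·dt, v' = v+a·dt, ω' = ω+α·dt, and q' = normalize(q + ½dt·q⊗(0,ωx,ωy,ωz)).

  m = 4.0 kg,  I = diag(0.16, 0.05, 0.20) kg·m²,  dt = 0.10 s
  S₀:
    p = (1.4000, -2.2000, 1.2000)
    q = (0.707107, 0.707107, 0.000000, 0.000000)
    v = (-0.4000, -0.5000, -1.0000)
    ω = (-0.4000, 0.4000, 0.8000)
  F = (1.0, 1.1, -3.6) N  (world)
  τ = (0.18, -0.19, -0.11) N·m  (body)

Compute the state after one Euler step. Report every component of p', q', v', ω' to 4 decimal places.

a = (0.2500, 0.2750, -0.9000)
new position p' = (1.3600, -2.2500, 1.1000)
v + (F/m)dt = (-0.3750, -0.4725, -1.0900)
ω×(Iω) gyroscopic = (0.0480, 0.0128, 0.0176)
angular accel α = (0.8250, -4.0560, -0.6380)
new body rate ω' = (-0.3175, -0.0056, 0.7362)
q⊗(0,ω) = (0.2828428, -0.2828428, -0.2828428, 0.8485284)
q' = normalize(q + ½dt·q⊗(0,ω)) = (0.7204, 0.6921, -0.0141, 0.0424)

p' = (1.3600, -2.2500, 1.1000)
q' = (0.7204, 0.6921, -0.0141, 0.0424)
v' = (-0.3750, -0.4725, -1.0900)
ω' = (-0.3175, -0.0056, 0.7362)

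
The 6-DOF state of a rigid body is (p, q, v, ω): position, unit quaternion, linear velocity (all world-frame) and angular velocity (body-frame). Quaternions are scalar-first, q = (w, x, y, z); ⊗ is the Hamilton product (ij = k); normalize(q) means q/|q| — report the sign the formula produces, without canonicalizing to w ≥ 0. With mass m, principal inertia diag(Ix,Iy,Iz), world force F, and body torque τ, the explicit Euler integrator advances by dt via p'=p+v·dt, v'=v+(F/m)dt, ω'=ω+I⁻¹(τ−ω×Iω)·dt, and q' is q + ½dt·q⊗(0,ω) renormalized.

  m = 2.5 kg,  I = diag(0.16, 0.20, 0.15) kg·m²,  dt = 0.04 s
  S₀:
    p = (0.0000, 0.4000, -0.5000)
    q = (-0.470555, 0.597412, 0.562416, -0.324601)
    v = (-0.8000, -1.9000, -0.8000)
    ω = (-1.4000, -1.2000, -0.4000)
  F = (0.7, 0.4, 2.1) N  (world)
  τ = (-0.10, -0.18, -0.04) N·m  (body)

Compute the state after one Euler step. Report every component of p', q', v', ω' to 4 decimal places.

p' = (-0.0320, 0.3240, -0.5320)
q' = (-0.4426, 0.5979, 0.5872, -0.3192)
v' = (-0.7888, -1.8936, -0.7664)
ω' = (-1.4190, -1.2371, -0.4286)

gyro term ω×Iω = (-0.0240, 0.0056, 0.0672)
α = I⁻¹(τ − ω×Iω) = (-0.4750, -0.9280, -0.7147)
ω + α·dt = (-1.4190, -1.2371, -0.4286)
q⊗(0,ω) = (1.3814356, 0.0442894, 1.2580722, 0.2587100)
q + ½dt·q⊗(0,ω), renormalized = (-0.4426, 0.5979, 0.5872, -0.3192)
a = F/m = (0.2800, 0.1600, 0.8400)
p + v·dt = (-0.0320, 0.3240, -0.5320)
v + (F/m)dt = (-0.7888, -1.8936, -0.7664)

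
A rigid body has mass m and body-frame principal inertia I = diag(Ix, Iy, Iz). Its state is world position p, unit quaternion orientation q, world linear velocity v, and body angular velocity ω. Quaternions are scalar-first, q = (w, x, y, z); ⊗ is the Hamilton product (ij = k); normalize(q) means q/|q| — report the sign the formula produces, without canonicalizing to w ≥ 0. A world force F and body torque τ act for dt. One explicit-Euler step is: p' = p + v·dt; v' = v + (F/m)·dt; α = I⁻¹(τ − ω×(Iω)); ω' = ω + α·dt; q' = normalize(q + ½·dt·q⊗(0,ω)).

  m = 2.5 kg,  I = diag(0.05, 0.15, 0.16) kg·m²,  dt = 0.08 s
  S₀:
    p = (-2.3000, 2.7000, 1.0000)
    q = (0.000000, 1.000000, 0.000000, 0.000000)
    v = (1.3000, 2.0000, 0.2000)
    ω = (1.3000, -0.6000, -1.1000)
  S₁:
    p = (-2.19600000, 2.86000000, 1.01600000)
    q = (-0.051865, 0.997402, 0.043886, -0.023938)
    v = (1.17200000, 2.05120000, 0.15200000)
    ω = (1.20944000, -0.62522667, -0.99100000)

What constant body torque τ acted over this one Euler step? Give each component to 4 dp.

τ = (-0.0500, 0.1100, 0.1400)

ω₁ − ω₀ = (-0.09056000, -0.02522667, 0.10900000)
I·α + gyro = (-0.0500, 0.1100, 0.1400)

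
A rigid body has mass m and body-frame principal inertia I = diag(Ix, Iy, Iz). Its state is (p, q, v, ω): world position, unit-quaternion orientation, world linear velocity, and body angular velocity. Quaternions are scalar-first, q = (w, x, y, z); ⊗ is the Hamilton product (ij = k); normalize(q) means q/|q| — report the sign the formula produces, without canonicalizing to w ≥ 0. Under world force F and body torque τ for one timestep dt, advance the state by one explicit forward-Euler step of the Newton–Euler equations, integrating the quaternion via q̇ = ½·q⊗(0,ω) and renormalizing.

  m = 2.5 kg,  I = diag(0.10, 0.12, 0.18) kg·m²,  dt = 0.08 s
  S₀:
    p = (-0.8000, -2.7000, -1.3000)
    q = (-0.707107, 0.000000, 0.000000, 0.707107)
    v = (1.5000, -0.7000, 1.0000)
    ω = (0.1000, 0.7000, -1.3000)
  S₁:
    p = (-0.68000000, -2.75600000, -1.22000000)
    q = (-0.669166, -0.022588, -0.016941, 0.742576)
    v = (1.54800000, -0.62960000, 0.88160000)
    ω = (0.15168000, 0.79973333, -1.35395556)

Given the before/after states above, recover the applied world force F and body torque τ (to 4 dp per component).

velocity change Δv = (0.04800000, 0.07040000, -0.11840000)
applied force F = (1.5000, 2.2000, -3.7000)
Δω = ω₁−ω₀ = (0.05168000, 0.09973333, -0.05395556)
applied torque τ = (0.0100, 0.1600, -0.1200)

F = (1.5000, 2.2000, -3.7000)
τ = (0.0100, 0.1600, -0.1200)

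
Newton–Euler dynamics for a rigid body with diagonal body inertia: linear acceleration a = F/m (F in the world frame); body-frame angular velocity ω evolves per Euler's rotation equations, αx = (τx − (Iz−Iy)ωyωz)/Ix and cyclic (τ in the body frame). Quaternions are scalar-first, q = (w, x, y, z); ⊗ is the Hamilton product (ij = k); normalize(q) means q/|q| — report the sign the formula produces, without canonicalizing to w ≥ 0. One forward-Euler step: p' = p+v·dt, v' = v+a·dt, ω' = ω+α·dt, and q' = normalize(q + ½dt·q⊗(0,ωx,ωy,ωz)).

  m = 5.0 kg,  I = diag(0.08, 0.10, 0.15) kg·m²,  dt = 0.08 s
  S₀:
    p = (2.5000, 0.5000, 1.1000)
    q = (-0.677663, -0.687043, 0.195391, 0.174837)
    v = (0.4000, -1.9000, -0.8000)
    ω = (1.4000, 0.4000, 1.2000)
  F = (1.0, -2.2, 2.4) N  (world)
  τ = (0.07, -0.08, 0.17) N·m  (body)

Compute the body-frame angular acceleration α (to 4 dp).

α = (0.5750, 0.3760, 1.0587)

gyro term ω×Iω = (0.0240, -0.1176, 0.0112)
angular accel α = (0.5750, 0.3760, 1.0587)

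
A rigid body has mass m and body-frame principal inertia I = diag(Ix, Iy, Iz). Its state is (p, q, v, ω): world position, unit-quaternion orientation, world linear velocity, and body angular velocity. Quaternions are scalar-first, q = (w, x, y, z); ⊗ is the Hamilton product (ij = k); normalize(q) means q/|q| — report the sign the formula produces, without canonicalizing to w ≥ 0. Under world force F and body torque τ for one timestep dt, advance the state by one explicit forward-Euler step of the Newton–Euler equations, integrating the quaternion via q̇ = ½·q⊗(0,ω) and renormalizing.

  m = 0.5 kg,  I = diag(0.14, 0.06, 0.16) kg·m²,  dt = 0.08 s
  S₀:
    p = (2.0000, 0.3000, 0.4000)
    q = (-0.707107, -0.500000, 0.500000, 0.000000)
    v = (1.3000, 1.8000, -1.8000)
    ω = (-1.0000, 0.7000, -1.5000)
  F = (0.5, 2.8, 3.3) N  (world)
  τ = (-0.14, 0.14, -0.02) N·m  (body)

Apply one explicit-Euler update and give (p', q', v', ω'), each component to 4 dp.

p' = (2.1040, 0.4440, 0.2560)
q' = (-0.7389, -0.5002, 0.4489, 0.0483)
v' = (1.3800, 2.2480, -1.2720)
ω' = (-1.0200, 0.9267, -1.5380)

a = F/m = (1.0000, 5.6000, 6.6000)
p' = p + v·dt = (2.1040, 0.4440, 0.2560)
v' = v + a·dt = (1.3800, 2.2480, -1.2720)
angular accel α = (-0.2500, 2.8333, -0.4750)
new body rate ω' = (-1.0200, 0.9267, -1.5380)
Hamilton product q⊗(0,ω) = (-0.8500000, -0.0428930, -1.2449749, 1.2106605)
updated quaternion q' = (-0.7389, -0.5002, 0.4489, 0.0483)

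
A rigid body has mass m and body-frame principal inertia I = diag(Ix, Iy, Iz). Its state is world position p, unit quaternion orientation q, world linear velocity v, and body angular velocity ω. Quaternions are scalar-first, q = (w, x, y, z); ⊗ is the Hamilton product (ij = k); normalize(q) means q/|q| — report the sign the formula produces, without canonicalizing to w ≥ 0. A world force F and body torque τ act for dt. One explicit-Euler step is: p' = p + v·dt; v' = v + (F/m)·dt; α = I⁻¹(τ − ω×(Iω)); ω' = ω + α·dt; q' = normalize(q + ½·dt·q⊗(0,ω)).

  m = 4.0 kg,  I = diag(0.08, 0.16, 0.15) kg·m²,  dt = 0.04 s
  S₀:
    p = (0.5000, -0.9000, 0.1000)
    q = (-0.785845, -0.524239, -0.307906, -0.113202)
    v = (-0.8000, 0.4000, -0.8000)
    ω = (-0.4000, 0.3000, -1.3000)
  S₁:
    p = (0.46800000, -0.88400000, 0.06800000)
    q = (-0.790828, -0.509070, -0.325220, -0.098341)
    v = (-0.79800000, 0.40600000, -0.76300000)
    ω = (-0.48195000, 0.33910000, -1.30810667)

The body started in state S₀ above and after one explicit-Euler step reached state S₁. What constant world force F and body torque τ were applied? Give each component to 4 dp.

F = (0.2000, 0.6000, 3.7000)
τ = (-0.1600, 0.1200, -0.0400)

v₁ − v₀ = (0.00200000, 0.00600000, 0.03700000)
m·(v₁−v₀)/dt = (0.2000, 0.6000, 3.7000)
rate change Δω = (-0.08195000, 0.03910000, -0.00810667)
gyro term ω₀×Iω₀ = (0.0039, -0.0364, -0.0096)
τ = I·(Δω/dt) + ω₀×(Iω₀) = (-0.1600, 0.1200, -0.0400)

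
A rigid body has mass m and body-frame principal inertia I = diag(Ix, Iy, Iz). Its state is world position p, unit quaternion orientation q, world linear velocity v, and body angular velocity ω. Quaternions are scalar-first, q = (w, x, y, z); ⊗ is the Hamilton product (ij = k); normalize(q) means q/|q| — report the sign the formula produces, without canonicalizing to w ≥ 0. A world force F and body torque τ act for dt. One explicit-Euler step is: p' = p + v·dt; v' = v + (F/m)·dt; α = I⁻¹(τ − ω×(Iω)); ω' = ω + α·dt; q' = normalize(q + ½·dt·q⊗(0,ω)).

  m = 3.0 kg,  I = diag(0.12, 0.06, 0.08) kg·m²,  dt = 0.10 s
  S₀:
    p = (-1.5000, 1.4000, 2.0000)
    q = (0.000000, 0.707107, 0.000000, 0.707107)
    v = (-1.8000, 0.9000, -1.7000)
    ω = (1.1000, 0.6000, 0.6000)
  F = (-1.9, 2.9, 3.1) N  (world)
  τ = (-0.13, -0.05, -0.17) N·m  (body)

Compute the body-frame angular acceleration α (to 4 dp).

α = (-1.1433, -1.2733, -1.6300)

gyro term ω×Iω = (0.0072, 0.0264, -0.0396)
(τ − ω×Iω)/I = (-1.1433, -1.2733, -1.6300)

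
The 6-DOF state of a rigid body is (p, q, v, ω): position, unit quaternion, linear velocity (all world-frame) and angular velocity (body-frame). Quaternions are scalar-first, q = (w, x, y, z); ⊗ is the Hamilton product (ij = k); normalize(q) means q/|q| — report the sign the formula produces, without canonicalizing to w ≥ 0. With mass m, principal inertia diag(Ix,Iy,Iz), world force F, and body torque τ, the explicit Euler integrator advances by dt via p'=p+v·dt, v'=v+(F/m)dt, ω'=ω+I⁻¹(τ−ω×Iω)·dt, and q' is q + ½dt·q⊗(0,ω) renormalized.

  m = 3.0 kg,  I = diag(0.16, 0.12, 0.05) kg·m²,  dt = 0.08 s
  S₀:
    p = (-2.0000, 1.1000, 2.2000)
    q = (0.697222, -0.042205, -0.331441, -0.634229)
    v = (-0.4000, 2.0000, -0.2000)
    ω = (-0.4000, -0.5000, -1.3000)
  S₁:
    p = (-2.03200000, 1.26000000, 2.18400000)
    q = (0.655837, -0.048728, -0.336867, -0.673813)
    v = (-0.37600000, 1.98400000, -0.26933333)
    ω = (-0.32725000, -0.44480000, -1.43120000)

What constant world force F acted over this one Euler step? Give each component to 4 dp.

F = (0.9000, -0.6000, -2.6000)

v₁ − v₀ = (0.02400000, -0.01600000, -0.06933333)
m·(v₁−v₀)/dt = (0.9000, -0.6000, -2.6000)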